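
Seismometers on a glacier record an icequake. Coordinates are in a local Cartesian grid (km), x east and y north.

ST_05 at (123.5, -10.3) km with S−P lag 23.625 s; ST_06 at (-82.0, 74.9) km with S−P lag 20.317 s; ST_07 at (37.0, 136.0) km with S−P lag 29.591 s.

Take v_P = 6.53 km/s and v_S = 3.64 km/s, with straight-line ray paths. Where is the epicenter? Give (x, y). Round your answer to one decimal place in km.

(-53.8, -89.8)

Distance from S−P lag: d = Δt · v_P v_S / (v_P − v_S) = Δt · (6.53·3.64)/(6.53−3.64) ≈ 8.2246·Δt.
So d_ST_05 = 194.31, d_ST_06 = 167.10, d_ST_07 = 243.38 km.
Circle about each station: (x − 123.5)² + (y + 10.3)² = 194.31²; (x + 82.0)² + (y − 74.9)² = 167.10²; (x − 37.0)² + (y − 136.0)² = 243.38².
Subtracting pairs of circle equations eliminates x²+y² and gives linear equations (the radical axes):
-411.0 x + 170.4 y = 6809.64
-173.0 x + 292.6 y = -16970.79
Solving the 2×2 system: x ≈ -53.8, y ≈ -89.8 km.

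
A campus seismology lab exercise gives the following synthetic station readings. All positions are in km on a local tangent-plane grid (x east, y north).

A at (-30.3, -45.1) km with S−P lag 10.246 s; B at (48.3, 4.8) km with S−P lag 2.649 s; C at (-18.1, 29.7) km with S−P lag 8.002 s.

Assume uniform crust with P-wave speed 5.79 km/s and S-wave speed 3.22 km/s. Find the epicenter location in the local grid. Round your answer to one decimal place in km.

(30.4, -2.2)

Distance from S−P lag: d = Δt · v_P v_S / (v_P − v_S) = Δt · (5.79·3.22)/(5.79−3.22) ≈ 7.2544·Δt.
So d_A = 74.33, d_B = 19.22, d_C = 58.05 km.
Circle about each station: (x + 30.3)² + (y + 45.1)² = 74.33²; (x − 48.3)² + (y − 4.8)² = 19.22²; (x + 18.1)² + (y − 29.7)² = 58.05².
Subtracting the A equation from the B and C equations removes the quadratic terms:
157.2 x + 99.8 y = 4559.37
24.4 x + 149.6 y = 412.75
Solving the 2×2 system: x ≈ 30.4, y ≈ -2.2 km.
Check against A (with the unrounded x, y): √((x + 30.3)²+(y + 45.1)²) = 74.33 ≈ 74.33 km. ✓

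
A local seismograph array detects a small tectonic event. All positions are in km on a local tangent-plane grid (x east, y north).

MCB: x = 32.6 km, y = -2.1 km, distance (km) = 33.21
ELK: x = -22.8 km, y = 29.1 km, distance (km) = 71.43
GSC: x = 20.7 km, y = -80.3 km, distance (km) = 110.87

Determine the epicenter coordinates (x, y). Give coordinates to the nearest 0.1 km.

Circle about each station: (x − 32.6)² + (y + 2.1)² = 33.21²; (x + 22.8)² + (y − 29.1)² = 71.43²; (x − 20.7)² + (y + 80.3)² = 110.87².
Subtracting the MCB equation from the ELK and GSC equations removes the quadratic terms:
-110.8 x + 62.4 y = -3699.86
-23.8 x − 156.4 y = -5379.84
Solving the 2×2 system: x ≈ 48.6, y ≈ 27.0 km.

x ≈ 48.6 km, y ≈ 27.0 km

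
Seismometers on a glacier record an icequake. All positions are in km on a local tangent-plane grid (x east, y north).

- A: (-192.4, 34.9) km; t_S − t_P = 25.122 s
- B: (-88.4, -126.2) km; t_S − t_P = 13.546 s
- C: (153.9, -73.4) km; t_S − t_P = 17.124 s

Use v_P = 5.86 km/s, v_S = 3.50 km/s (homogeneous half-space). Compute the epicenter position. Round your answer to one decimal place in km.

Distance from S−P lag: d = Δt · v_P v_S / (v_P − v_S) = Δt · (5.86·3.50)/(5.86−3.50) ≈ 8.6907·Δt.
So d_A = 218.33, d_B = 117.72, d_C = 148.82 km.
Circle about each station: (x + 192.4)² + (y − 34.9)² = 218.33²; (x + 88.4)² + (y + 126.2)² = 117.72²; (x − 153.9)² + (y + 73.4)² = 148.82².
Subtracting pairs of circle equations eliminates x²+y² and gives linear equations (the radical axes):
208.0 x − 322.2 y = 19315.22
692.6 x − 216.6 y = 16357.60
Solving the 2×2 system: x ≈ 6.1, y ≈ -56.0 km.
Check against A (with the unrounded x, y): √((x + 192.4)²+(y − 34.9)²) = 218.33 ≈ 218.33 km. ✓

6.1 km east, -56.0 km north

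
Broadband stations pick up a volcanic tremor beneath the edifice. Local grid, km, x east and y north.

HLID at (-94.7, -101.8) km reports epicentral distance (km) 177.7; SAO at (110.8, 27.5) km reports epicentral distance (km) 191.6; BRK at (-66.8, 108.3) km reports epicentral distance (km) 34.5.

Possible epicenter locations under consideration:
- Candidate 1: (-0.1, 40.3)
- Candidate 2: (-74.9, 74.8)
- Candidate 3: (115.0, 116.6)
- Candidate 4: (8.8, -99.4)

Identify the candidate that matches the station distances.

Candidate 2

For each candidate, compare |candidate − station| to the reported distance:
Candidate 1: residuals HLID 7.0, SAO 80.0, BRK 60.8 → max 80.0 km
Candidate 2: residuals HLID 0.0, SAO 0.0, BRK 0.0 → max 0.0 km
Candidate 3: residuals HLID 125.1, SAO 102.4, BRK 147.5 → max 147.5 km
Candidate 4: residuals HLID 74.2, SAO 28.8, BRK 186.5 → max 186.5 km
Only Candidate 2 has all residuals ≈ 0.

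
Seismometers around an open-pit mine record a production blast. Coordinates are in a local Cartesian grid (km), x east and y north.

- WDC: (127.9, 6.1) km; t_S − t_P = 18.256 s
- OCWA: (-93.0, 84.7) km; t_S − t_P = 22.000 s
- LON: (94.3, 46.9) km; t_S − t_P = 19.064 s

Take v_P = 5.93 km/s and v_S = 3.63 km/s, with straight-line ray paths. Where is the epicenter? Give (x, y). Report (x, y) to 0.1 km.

(-4.9, -101.4)

Distance from S−P lag: d = Δt · v_P v_S / (v_P − v_S) = Δt · (5.93·3.63)/(5.93−3.63) ≈ 9.3591·Δt.
So d_WDC = 170.86, d_OCWA = 205.90, d_LON = 178.42 km.
Circle about each station: (x − 127.9)² + (y − 6.1)² = 170.86²; (x + 93.0)² + (y − 84.7)² = 205.90²; (x − 94.3)² + (y − 46.9)² = 178.42².
Subtracting pairs of circle equations eliminates x²+y² and gives linear equations (the radical axes):
-441.8 x + 157.2 y = -13774.20
-67.2 x + 81.6 y = -7944.08
Solving the 2×2 system: x ≈ -4.9, y ≈ -101.4 km.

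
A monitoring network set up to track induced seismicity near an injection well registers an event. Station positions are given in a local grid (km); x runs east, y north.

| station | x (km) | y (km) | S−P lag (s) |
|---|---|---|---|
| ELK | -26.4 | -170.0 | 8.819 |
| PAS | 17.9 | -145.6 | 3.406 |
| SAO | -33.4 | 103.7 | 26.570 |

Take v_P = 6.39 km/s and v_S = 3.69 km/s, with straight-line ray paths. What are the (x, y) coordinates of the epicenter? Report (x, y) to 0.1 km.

Distance from S−P lag: d = Δt · v_P v_S / (v_P − v_S) = Δt · (6.39·3.69)/(6.39−3.69) ≈ 8.7330·Δt.
So d_ELK = 77.02, d_PAS = 29.74, d_SAO = 232.04 km.
Circle about each station: (x + 26.4)² + (y + 170.0)² = 77.02²; (x − 17.9)² + (y + 145.6)² = 29.74²; (x + 33.4)² + (y − 103.7)² = 232.04².
Subtracting the ELK equation from the PAS and SAO equations removes the quadratic terms:
88.6 x + 48.8 y = -3029.58
-14.0 x + 547.4 y = -65638.19
Solving the 2×2 system: x ≈ 31.4, y ≈ -119.1 km.

(31.4, -119.1)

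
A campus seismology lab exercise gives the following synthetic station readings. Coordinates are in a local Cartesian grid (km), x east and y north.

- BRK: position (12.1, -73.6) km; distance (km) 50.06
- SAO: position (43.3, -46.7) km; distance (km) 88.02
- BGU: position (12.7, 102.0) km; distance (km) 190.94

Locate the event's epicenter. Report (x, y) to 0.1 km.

(-37.2, -82.3)

Circle about each station: (x − 12.1)² + (y + 73.6)² = 50.06²; (x − 43.3)² + (y + 46.7)² = 88.02²; (x − 12.7)² + (y − 102.0)² = 190.94².
Subtracting pairs of circle equations eliminates x²+y² and gives linear equations (the radical axes):
62.4 x + 53.8 y = -6749.11
1.2 x + 351.2 y = -28950.16
Solving the 2×2 system: x ≈ -37.2, y ≈ -82.3 km.
Check against BRK (with the unrounded x, y): √((x − 12.1)²+(y + 73.6)²) = 50.06 ≈ 50.06 km. ✓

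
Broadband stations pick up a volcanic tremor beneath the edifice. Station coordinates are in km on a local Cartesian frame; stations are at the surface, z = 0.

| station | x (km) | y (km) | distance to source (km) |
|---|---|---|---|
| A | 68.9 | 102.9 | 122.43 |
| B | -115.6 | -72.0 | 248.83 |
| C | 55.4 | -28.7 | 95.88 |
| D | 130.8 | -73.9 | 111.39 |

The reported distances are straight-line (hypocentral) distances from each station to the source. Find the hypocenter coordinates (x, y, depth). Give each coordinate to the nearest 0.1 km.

Each station gives a sphere (x−x_i)² + (y−y_i)² + z² = d_i² (stations at z=0).
Subtracting the A sphere from B and C: z² cancels, leaving linear equations in x and y:
-369.0 x − 349.8 y = -43715.52
-27.0 x − 263.2 y = -5646.64
Solving: x ≈ 108.704, y ≈ 10.303 km (keep extra digits for the depth step; rounded: 108.7, 10.3).
Then from the A sphere: z² = 122.43² − (x − 68.9)² − (y − 102.9)² with x = 108.704, y = 10.303, so z ≈ 69.502 ≈ 69.5 km.

(108.7, 10.3, 69.5)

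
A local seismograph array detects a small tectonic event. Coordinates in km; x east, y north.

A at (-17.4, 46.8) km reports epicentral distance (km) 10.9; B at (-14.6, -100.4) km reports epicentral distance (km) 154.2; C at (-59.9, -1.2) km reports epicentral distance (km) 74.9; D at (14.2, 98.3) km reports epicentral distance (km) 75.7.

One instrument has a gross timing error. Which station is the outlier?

Solve using three stations at a time. Using A, B, C (subtract circle equations pairwise → linear system) gives (x, y) ≈ (-8.9, 53.7).
Distances from that point to each station vs reported:
  A: calculated 10.9 vs reported 10.9 → residual 0.0 km
  B: calculated 154.2 vs reported 154.2 → residual 0.0 km
  C: calculated 74.9 vs reported 74.9 → residual 0.0 km
  D: calculated 50.2 vs reported 75.7 → residual 25.5 km
A, B, C are mutually consistent (residuals ≈ 0); D is off by 25.5 km.

D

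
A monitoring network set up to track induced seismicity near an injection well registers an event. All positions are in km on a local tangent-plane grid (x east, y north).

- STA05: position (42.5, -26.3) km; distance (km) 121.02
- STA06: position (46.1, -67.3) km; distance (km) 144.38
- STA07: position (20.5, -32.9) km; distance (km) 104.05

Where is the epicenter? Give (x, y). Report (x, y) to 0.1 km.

Circle about each station: (x − 42.5)² + (y + 26.3)² = 121.02²; (x − 46.1)² + (y + 67.3)² = 144.38²; (x − 20.5)² + (y + 32.9)² = 104.05².
Subtracting pairs of circle equations eliminates x²+y² and gives linear equations (the radical axes):
7.2 x − 82.0 y = -2043.18
-44.0 x − 13.2 y = 2824.16
Solving the 2×2 system: x ≈ -69.8, y ≈ 18.8 km.

(-69.8, 18.8)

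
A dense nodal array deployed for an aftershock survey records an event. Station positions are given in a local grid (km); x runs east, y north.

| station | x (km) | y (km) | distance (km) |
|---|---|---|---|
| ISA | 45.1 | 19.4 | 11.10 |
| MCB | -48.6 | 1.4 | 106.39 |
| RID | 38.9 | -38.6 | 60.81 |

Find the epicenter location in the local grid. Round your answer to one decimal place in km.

Circle about each station: (x − 45.1)² + (y − 19.4)² = 11.10²; (x + 48.6)² + (y − 1.4)² = 106.39²; (x − 38.9)² + (y + 38.6)² = 60.81².
Subtracting pairs of circle equations eliminates x²+y² and gives linear equations (the radical axes):
-187.4 x − 36.0 y = -11242.07
-12.4 x − 116.0 y = -2981.85
Solving the 2×2 system: x ≈ 56.2, y ≈ 19.7 km.

(56.2, 19.7)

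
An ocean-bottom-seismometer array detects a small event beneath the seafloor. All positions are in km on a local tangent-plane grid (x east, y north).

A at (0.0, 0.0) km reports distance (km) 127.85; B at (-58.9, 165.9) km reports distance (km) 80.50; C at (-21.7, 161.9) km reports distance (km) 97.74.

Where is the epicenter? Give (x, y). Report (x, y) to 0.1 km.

Circle about each station: x² + y² = 127.85²; (x + 58.9)² + (y − 165.9)² = 80.50²; (x + 21.7)² + (y − 161.9)² = 97.74².
Subtracting the A equation from the B and C equations removes the quadratic terms:
-117.8 x + 331.8 y = 40857.39
-43.4 x + 323.8 y = 33475.01
Solving the 2×2 system: x ≈ -89.4, y ≈ 91.4 km.
Check against A (with the unrounded x, y): √(x²+y²) = 127.85 ≈ 127.85 km. ✓

x ≈ -89.4 km, y ≈ 91.4 km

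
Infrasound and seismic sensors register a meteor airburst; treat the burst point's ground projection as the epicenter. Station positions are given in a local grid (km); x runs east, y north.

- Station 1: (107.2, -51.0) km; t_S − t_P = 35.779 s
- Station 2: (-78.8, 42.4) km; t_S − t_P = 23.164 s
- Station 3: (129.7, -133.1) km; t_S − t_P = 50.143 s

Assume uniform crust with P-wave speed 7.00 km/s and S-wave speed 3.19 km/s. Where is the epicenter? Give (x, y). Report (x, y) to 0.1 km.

17.2 km east, 138.4 km north

Distance from S−P lag: d = Δt · v_P v_S / (v_P − v_S) = Δt · (7.00·3.19)/(7.00−3.19) ≈ 5.8609·Δt.
So d_Station 1 = 209.70, d_Station 2 = 135.76, d_Station 3 = 293.88 km.
Circle about each station: (x − 107.2)² + (y + 51.0)² = 209.70²; (x + 78.8)² + (y − 42.4)² = 135.76²; (x − 129.7)² + (y + 133.1)² = 293.88².
Subtracting the Station 1 equation from the Station 2 and Station 3 equations removes the quadratic terms:
-372.0 x + 186.8 y = 19457.67
45.0 x − 164.2 y = -21946.50
Solving the 2×2 system: x ≈ 17.2, y ≈ 138.4 km.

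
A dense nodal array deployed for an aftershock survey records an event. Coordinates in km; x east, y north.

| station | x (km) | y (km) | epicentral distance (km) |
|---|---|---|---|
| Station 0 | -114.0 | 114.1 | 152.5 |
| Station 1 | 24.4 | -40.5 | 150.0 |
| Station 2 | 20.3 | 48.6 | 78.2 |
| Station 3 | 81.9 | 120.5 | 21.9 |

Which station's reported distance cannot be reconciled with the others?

Solve using three stations at a time. Using Station 1, Station 2, Station 3 (subtract circle equations pairwise → linear system) gives (x, y) ≈ (80.4, 98.7).
Distances from that point to each station vs reported:
  Station 0: calculated 195.0 vs reported 152.5 → residual 42.5 km
  Station 1: calculated 150.0 vs reported 150.0 → residual 0.0 km
  Station 2: calculated 78.2 vs reported 78.2 → residual 0.0 km
  Station 3: calculated 21.9 vs reported 21.9 → residual 0.0 km
Station 1, Station 2, Station 3 are mutually consistent (residuals ≈ 0); Station 0 is off by 42.5 km.

Station 0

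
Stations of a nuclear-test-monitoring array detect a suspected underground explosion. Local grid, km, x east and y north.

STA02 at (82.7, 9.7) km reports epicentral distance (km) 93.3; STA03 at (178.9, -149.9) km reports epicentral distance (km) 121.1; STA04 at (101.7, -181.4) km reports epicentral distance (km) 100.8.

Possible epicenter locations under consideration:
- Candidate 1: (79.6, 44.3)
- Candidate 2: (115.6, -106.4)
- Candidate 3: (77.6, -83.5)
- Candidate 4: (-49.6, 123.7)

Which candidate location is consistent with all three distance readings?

For each candidate, compare |candidate − station| to the reported distance:
Candidate 1: residuals STA02 58.6, STA03 97.0, STA04 126.0 → max 126.0 km
Candidate 2: residuals STA02 27.4, STA03 44.3, STA04 24.5 → max 44.3 km
Candidate 3: residuals STA02 0.0, STA03 0.0, STA04 0.0 → max 0.0 km
Candidate 4: residuals STA02 81.3, STA03 235.4, STA04 239.8 → max 239.8 km
Only Candidate 3 has all residuals ≈ 0.

Candidate 3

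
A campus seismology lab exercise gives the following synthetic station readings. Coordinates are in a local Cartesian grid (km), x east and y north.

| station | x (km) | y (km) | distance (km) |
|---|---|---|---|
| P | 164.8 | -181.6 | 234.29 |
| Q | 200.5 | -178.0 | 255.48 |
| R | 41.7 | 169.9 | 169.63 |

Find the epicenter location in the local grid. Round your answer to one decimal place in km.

x ≈ 19.0 km, y ≈ 1.8 km

Circle about each station: (x − 164.8)² + (y + 181.6)² = 234.29²; (x − 200.5)² + (y + 178.0)² = 255.48²; (x − 41.7)² + (y − 169.9)² = 169.63².
Subtracting pairs of circle equations eliminates x²+y² and gives linear equations (the radical axes):
71.4 x + 7.2 y = 1368.42
-246.2 x + 703.0 y = -3415.23
Solving the 2×2 system: x ≈ 19.0, y ≈ 1.8 km.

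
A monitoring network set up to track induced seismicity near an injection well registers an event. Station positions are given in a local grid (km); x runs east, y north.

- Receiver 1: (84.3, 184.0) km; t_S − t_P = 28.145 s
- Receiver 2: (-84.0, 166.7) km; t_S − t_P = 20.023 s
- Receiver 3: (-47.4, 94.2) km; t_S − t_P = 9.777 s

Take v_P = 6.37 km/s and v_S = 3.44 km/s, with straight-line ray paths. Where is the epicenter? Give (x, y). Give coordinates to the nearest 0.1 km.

-49.0 km east, 21.1 km north

Distance from S−P lag: d = Δt · v_P v_S / (v_P − v_S) = Δt · (6.37·3.44)/(6.37−3.44) ≈ 7.4788·Δt.
So d_Receiver 1 = 210.49, d_Receiver 2 = 149.75, d_Receiver 3 = 73.12 km.
Circle about each station: (x − 84.3)² + (y − 184.0)² = 210.49²; (x + 84.0)² + (y − 166.7)² = 149.75²; (x + 47.4)² + (y − 94.2)² = 73.12².
Subtracting the Receiver 1 equation from the Receiver 2 and Receiver 3 equations removes the quadratic terms:
-336.6 x − 34.6 y = 15763.38
-263.4 x − 179.6 y = 9117.42
Solving the 2×2 system: x ≈ -49.0, y ≈ 21.1 km.
Check against Receiver 1 (with the unrounded x, y): √((x − 84.3)²+(y − 184.0)²) = 210.49 ≈ 210.49 km. ✓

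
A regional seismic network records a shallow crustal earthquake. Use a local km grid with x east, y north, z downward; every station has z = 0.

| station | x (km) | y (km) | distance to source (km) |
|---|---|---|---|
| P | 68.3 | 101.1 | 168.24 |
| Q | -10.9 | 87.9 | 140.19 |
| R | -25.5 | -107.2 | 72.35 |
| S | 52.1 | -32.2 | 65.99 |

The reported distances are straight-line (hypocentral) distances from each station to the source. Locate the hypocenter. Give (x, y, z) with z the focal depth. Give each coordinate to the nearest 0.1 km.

Each station gives a sphere (x−x_i)² + (y−y_i)² + z² = d_i² (stations at z=0).
Subtracting the P sphere from Q and R: z² cancels, leaving linear equations in x and y:
-158.4 x − 26.4 y = 1610.58
-187.6 x − 416.6 y = 20326.17
Solving: x ≈ -2.201, y ≈ -47.799 km (keep extra digits for the depth step; rounded: -2.2, -47.8).
Then from the P sphere: z² = 168.24² − (x − 68.3)² − (y − 101.1)² with x = -2.201, y = -47.799, so z ≈ 34.109 ≈ 34.1 km.

x ≈ -2.2 km, y ≈ -47.8 km, depth ≈ 34.1 km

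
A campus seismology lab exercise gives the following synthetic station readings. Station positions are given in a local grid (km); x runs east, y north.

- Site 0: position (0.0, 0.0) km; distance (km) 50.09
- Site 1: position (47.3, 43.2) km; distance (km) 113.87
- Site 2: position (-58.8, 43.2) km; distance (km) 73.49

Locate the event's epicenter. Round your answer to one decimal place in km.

(-41.4, -28.2)

Circle about each station: x² + y² = 50.09²; (x − 47.3)² + (y − 43.2)² = 113.87²; (x + 58.8)² + (y − 43.2)² = 73.49².
Subtracting pairs of circle equations eliminates x²+y² and gives linear equations (the radical axes):
94.6 x + 86.4 y = -6353.84
-117.6 x + 86.4 y = 2431.91
Solving the 2×2 system: x ≈ -41.4, y ≈ -28.2 km.
Check against Site 0 (with the unrounded x, y): √(x²+y²) = 50.10 ≈ 50.09 km. ✓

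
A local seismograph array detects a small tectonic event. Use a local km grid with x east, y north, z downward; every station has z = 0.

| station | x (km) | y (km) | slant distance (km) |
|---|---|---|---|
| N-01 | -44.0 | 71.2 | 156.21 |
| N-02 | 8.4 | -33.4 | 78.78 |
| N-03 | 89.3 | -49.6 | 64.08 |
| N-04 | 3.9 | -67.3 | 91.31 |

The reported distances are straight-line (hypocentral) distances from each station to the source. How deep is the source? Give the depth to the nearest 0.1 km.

54.6 km

Each station gives a sphere (x−x_i)² + (y−y_i)² + z² = d_i² (stations at z=0).
Subtracting the N-01 sphere from N-02 and N-03: z² cancels, leaving linear equations in x and y:
104.8 x − 209.2 y = 12375.96
266.6 x − 241.6 y = 23724.53
Solving: x ≈ 64.793, y ≈ -26.700 km (keep extra digits for the depth step; rounded: 64.8, -26.7).
Then from the N-01 sphere: z² = 156.21² − (x + 44.0)² − (y − 71.2)² with x = 64.793, y = -26.700, so z ≈ 54.601 ≈ 54.6 km.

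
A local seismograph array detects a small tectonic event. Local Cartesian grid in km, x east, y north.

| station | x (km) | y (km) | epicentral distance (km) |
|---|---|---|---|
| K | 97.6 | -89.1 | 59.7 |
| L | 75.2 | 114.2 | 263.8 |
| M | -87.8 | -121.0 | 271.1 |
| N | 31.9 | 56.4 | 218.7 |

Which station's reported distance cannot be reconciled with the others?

Solve using three stations at a time. Using K, L, N (subtract circle equations pairwise → linear system) gives (x, y) ≈ (112.3, -147.0).
Distances from that point to each station vs reported:
  K: calculated 59.7 vs reported 59.7 → residual 0.0 km
  L: calculated 263.8 vs reported 263.8 → residual 0.0 km
  M: calculated 201.8 vs reported 271.1 → residual 69.3 km
  N: calculated 218.7 vs reported 218.7 → residual 0.0 km
K, L, N are mutually consistent (residuals ≈ 0); M is off by 69.3 km.

M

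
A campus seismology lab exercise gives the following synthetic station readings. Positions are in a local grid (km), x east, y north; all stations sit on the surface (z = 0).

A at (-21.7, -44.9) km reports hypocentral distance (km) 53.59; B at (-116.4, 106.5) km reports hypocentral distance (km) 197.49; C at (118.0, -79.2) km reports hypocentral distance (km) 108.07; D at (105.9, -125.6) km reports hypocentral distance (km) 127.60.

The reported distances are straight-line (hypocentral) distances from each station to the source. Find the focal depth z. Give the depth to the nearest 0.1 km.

Each station gives a sphere (x−x_i)² + (y−y_i)² + z² = d_i² (stations at z=0).
Subtracting the A sphere from B and C: z² cancels, leaving linear equations in x and y:
-189.4 x + 302.8 y = -13726.10
279.4 x − 68.6 y = 8902.50
Solving: x ≈ 24.495, y ≈ -30.009 km (keep extra digits for the depth step; rounded: 24.5, -30.0).
Then from the A sphere: z² = 53.59² − (x + 21.7)² − (y + 44.9)² with x = 24.495, y = -30.009, so z ≈ 22.719 ≈ 22.7 km.

z ≈ 22.7 km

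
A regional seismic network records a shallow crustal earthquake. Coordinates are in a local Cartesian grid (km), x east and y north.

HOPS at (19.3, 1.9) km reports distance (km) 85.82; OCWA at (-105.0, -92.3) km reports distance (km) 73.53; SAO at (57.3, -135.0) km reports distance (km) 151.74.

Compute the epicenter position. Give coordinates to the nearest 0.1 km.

Circle about each station: (x − 19.3)² + (y − 1.9)² = 85.82²; (x + 105.0)² + (y + 92.3)² = 73.53²; (x − 57.3)² + (y + 135.0)² = 151.74².
Subtracting the HOPS equation from the OCWA and SAO equations removes the quadratic terms:
-248.6 x − 188.4 y = 21126.60
76.0 x − 273.8 y = 5472.23
Solving the 2×2 system: x ≈ -57.7, y ≈ -36.0 km.

(-57.7, -36.0)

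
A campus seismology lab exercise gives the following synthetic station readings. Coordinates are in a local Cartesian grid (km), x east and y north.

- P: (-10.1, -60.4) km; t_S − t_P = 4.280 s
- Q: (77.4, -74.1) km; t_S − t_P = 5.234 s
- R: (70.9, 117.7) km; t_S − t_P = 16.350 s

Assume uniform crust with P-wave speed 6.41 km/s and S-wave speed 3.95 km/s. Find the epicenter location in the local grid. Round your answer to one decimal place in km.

31.5 km east, -45.9 km north

Distance from S−P lag: d = Δt · v_P v_S / (v_P − v_S) = Δt · (6.41·3.95)/(6.41−3.95) ≈ 10.2925·Δt.
So d_P = 44.05, d_Q = 53.87, d_R = 168.28 km.
Circle about each station: (x + 10.1)² + (y + 60.4)² = 44.05²; (x − 77.4)² + (y + 74.1)² = 53.87²; (x − 70.9)² + (y − 117.7)² = 168.28².
Subtracting the P equation from the Q and R equations removes the quadratic terms:
175.0 x − 27.4 y = 6769.83
162.0 x + 356.2 y = -11247.83
Solving the 2×2 system: x ≈ 31.5, y ≈ -45.9 km.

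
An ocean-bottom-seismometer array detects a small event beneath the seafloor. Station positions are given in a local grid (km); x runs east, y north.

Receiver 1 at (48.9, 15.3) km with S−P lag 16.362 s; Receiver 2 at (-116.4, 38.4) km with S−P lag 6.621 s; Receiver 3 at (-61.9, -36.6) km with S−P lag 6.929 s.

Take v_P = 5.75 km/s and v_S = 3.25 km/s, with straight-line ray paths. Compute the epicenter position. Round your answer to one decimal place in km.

Distance from S−P lag: d = Δt · v_P v_S / (v_P − v_S) = Δt · (5.75·3.25)/(5.75−3.25) ≈ 7.4750·Δt.
So d_Receiver 1 = 122.31, d_Receiver 2 = 49.49, d_Receiver 3 = 51.79 km.
Circle about each station: (x − 48.9)² + (y − 15.3)² = 122.31²; (x + 116.4)² + (y − 38.4)² = 49.49²; (x + 61.9)² + (y + 36.6)² = 51.79².
Subtracting pairs of circle equations eliminates x²+y² and gives linear equations (the radical axes):
-330.6 x + 46.2 y = 24908.70
-221.6 x − 103.8 y = 14823.40
Solving the 2×2 system: x ≈ -73.4, y ≈ 13.9 km.

-73.4 km east, 13.9 km north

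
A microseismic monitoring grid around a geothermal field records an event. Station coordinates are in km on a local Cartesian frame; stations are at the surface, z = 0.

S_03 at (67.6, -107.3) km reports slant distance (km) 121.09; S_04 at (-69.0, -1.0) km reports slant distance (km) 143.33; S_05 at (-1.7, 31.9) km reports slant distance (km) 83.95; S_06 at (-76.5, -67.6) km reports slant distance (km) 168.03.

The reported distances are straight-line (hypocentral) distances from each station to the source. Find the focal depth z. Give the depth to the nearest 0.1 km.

z ≈ 38.5 km

Each station gives a sphere (x−x_i)² + (y−y_i)² + z² = d_i² (stations at z=0).
Subtracting the S_03 sphere from S_04 and S_05: z² cancels, leaving linear equations in x and y:
-273.2 x + 212.6 y = -17201.75
-138.6 x + 278.4 y = -7447.36
Solving: x ≈ 68.802, y ≈ 7.502 km (keep extra digits for the depth step; rounded: 68.8, 7.5).
Then from the S_03 sphere: z² = 121.09² − (x − 67.6)² − (y + 107.3)² with x = 68.802, y = 7.502, so z ≈ 38.495 ≈ 38.5 km.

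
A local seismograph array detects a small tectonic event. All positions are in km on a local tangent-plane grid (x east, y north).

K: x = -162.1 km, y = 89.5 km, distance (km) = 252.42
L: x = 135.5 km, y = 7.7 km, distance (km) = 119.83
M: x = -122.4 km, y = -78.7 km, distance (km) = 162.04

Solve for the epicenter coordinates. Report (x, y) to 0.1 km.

Circle about each station: (x + 162.1)² + (y − 89.5)² = 252.42²; (x − 135.5)² + (y − 7.7)² = 119.83²; (x + 122.4)² + (y + 78.7)² = 162.04².
Subtracting the K equation from the L and M equations removes the quadratic terms:
595.2 x − 163.6 y = 33489.51
79.4 x − 336.4 y = 24347.68
Solving the 2×2 system: x ≈ 38.9, y ≈ -63.2 km.
Check against K (with the unrounded x, y): √((x + 162.1)²+(y − 89.5)²) = 252.42 ≈ 252.42 km. ✓

38.9 km east, -63.2 km north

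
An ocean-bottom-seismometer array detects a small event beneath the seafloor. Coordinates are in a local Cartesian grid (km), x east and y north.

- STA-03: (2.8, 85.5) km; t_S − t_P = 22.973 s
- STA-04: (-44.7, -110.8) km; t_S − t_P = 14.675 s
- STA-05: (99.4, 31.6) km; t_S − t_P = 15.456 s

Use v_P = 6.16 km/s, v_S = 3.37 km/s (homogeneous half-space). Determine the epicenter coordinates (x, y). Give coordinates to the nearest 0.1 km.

x ≈ 58.8 km, y ≈ -76.0 km

Distance from S−P lag: d = Δt · v_P v_S / (v_P − v_S) = Δt · (6.16·3.37)/(6.16−3.37) ≈ 7.4406·Δt.
So d_STA-03 = 170.93, d_STA-04 = 109.19, d_STA-05 = 115.00 km.
Circle about each station: (x − 2.8)² + (y − 85.5)² = 170.93²; (x + 44.7)² + (y + 110.8)² = 109.19²; (x − 99.4)² + (y − 31.6)² = 115.00².
Subtracting the STA-03 equation from the STA-04 and STA-05 equations removes the quadratic terms:
-95.0 x − 392.6 y = 24251.25
193.2 x − 107.8 y = 19552.89
Solving the 2×2 system: x ≈ 58.8, y ≈ -76.0 km.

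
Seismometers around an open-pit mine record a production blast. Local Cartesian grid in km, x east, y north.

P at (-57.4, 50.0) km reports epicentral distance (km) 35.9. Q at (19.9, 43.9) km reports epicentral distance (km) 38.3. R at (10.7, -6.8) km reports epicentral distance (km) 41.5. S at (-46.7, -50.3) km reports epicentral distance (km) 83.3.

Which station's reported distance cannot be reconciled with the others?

P

Solve using three stations at a time. Using Q, R, S (subtract circle equations pairwise → linear system) gives (x, y) ≈ (-14.2, 26.4).
Distances from that point to each station vs reported:
  P: calculated 49.2 vs reported 35.9 → residual 13.3 km
  Q: calculated 38.3 vs reported 38.3 → residual 0.0 km
  R: calculated 41.5 vs reported 41.5 → residual 0.0 km
  S: calculated 83.3 vs reported 83.3 → residual 0.0 km
Q, R, S are mutually consistent (residuals ≈ 0); P is off by 13.3 km.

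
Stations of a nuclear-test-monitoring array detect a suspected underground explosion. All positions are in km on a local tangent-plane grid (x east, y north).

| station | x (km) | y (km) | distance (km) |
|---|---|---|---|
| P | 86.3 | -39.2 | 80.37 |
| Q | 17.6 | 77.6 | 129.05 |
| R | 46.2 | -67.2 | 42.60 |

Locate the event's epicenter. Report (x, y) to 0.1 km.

x ≈ 6.8 km, y ≈ -51.0 km

Circle about each station: (x − 86.3)² + (y + 39.2)² = 80.37²; (x − 17.6)² + (y − 77.6)² = 129.05²; (x − 46.2)² + (y + 67.2)² = 42.60².
Subtracting the P equation from the Q and R equations removes the quadratic terms:
-137.4 x + 233.6 y = -12847.38
-80.2 x − 56.0 y = 2310.53
Solving the 2×2 system: x ≈ 6.8, y ≈ -51.0 km.
Check against P (with the unrounded x, y): √((x − 86.3)²+(y + 39.2)²) = 80.37 ≈ 80.37 km. ✓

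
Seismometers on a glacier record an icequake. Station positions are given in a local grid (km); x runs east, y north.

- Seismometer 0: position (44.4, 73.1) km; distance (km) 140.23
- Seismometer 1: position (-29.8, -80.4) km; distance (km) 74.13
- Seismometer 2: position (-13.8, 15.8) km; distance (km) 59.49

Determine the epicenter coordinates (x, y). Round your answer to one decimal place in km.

x ≈ -64.7 km, y ≈ -15.0 km

Circle about each station: (x − 44.4)² + (y − 73.1)² = 140.23²; (x + 29.8)² + (y + 80.4)² = 74.13²; (x + 13.8)² + (y − 15.8)² = 59.49².
Subtracting the Seismometer 0 equation from the Seismometer 1 and Seismometer 2 equations removes the quadratic terms:
-148.4 x − 307.0 y = 14206.43
-116.4 x − 114.6 y = 9250.50
Solving the 2×2 system: x ≈ -64.7, y ≈ -15.0 km.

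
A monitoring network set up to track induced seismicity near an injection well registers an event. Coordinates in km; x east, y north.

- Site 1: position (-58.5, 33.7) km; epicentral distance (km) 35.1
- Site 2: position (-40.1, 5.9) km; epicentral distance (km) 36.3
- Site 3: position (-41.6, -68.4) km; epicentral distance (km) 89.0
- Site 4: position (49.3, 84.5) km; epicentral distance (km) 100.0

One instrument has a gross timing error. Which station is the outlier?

Solve using three stations at a time. Using Site 1, Site 3, Site 4 (subtract circle equations pairwise → linear system) gives (x, y) ≈ (-26.5, 19.3).
Distances from that point to each station vs reported:
  Site 1: calculated 35.1 vs reported 35.1 → residual 0.0 km
  Site 2: calculated 19.1 vs reported 36.3 → residual 17.2 km
  Site 3: calculated 89.0 vs reported 89.0 → residual 0.0 km
  Site 4: calculated 100.0 vs reported 100.0 → residual 0.0 km
Site 1, Site 3, Site 4 are mutually consistent (residuals ≈ 0); Site 2 is off by 17.2 km.

Site 2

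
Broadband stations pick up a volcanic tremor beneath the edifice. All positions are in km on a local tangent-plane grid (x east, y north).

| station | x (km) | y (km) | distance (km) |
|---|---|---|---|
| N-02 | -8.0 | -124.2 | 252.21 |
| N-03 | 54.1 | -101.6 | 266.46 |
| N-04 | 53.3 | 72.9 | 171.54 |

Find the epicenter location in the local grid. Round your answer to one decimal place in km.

Circle about each station: (x + 8.0)² + (y + 124.2)² = 252.21²; (x − 54.1)² + (y + 101.6)² = 266.46²; (x − 53.3)² + (y − 72.9)² = 171.54².
Subtracting the N-02 equation from the N-03 and N-04 equations removes the quadratic terms:
124.2 x + 45.2 y = -9631.32
122.6 x + 394.2 y = 26849.57
Solving the 2×2 system: x ≈ -115.4, y ≈ 104.0 km.

x ≈ -115.4 km, y ≈ 104.0 km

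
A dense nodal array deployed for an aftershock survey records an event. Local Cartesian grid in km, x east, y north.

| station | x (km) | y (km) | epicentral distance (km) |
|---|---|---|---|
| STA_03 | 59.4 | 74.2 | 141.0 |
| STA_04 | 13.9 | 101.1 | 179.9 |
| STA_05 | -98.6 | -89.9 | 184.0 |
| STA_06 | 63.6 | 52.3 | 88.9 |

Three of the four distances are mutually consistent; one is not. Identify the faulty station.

Solve using three stations at a time. Using STA_03, STA_04, STA_05 (subtract circle equations pairwise → linear system) gives (x, y) ≈ (83.7, -64.8).
Distances from that point to each station vs reported:
  STA_03: calculated 141.1 vs reported 141.0 → residual 0.1 km
  STA_04: calculated 180.0 vs reported 179.9 → residual 0.1 km
  STA_05: calculated 184.1 vs reported 184.0 → residual 0.1 km
  STA_06: calculated 118.8 vs reported 88.9 → residual 29.9 km
STA_03, STA_04, STA_05 are mutually consistent (residuals ≈ 0); STA_06 is off by 29.9 km.

STA_06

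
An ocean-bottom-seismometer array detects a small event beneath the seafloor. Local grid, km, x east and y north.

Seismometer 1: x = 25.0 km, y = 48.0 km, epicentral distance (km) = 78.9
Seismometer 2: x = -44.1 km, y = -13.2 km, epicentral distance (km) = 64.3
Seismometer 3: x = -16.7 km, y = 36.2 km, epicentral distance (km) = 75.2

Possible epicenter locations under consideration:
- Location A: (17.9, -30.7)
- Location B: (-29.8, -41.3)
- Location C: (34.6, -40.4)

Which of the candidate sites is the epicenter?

Location A

For each candidate, compare |candidate − station| to the reported distance:
Location A: residuals Seismometer 1 0.1, Seismometer 2 0.1, Seismometer 3 0.1 → max 0.1 km
Location B: residuals Seismometer 1 25.9, Seismometer 2 32.8, Seismometer 3 3.4 → max 32.8 km
Location C: residuals Seismometer 1 10.0, Seismometer 2 19.0, Seismometer 3 17.0 → max 19.0 km
Only Location A has all residuals ≈ 0.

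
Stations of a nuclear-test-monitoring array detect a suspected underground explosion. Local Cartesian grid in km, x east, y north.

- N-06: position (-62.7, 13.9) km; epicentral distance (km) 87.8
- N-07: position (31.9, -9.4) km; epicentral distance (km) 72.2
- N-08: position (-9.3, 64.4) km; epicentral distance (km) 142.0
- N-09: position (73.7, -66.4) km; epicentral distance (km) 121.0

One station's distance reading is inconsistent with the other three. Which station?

Solve using three stations at a time. Using N-06, N-08, N-09 (subtract circle equations pairwise → linear system) gives (x, y) ≈ (-47.1, -72.4).
Distances from that point to each station vs reported:
  N-06: calculated 87.7 vs reported 87.8 → residual 0.1 km
  N-07: calculated 101.1 vs reported 72.2 → residual 28.9 km
  N-08: calculated 142.0 vs reported 142.0 → residual 0.0 km
  N-09: calculated 120.9 vs reported 121.0 → residual 0.1 km
N-06, N-08, N-09 are mutually consistent (residuals ≈ 0); N-07 is off by 28.9 km.

N-07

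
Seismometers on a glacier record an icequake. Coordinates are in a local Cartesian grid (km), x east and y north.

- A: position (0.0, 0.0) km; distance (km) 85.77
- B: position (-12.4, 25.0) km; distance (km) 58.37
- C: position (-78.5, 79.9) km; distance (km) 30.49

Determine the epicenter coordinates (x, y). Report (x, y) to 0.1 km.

Circle about each station: x² + y² = 85.77²; (x + 12.4)² + (y − 25.0)² = 58.37²; (x + 78.5)² + (y − 79.9)² = 30.49².
Subtracting the A equation from the B and C equations removes the quadratic terms:
-24.8 x + 50.0 y = 4728.20
-157.0 x + 159.8 y = 18973.11
Solving the 2×2 system: x ≈ -49.7, y ≈ 69.9 km.

-49.7 km east, 69.9 km north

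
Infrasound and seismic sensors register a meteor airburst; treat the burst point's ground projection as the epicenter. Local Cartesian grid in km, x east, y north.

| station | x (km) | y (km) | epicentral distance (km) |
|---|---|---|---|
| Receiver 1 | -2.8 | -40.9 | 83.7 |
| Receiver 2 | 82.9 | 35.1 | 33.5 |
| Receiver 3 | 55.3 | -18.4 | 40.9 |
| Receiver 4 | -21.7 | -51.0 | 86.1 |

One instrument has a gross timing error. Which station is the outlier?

Solve using three stations at a time. Using Receiver 1, Receiver 2, Receiver 3 (subtract circle equations pairwise → linear system) gives (x, y) ≈ (52.0, 22.3).
Distances from that point to each station vs reported:
  Receiver 1: calculated 83.7 vs reported 83.7 → residual 0.0 km
  Receiver 2: calculated 33.4 vs reported 33.5 → residual 0.1 km
  Receiver 3: calculated 40.8 vs reported 40.9 → residual 0.1 km
  Receiver 4: calculated 104.0 vs reported 86.1 → residual 17.9 km
Receiver 1, Receiver 2, Receiver 3 are mutually consistent (residuals ≈ 0); Receiver 4 is off by 17.9 km.

Receiver 4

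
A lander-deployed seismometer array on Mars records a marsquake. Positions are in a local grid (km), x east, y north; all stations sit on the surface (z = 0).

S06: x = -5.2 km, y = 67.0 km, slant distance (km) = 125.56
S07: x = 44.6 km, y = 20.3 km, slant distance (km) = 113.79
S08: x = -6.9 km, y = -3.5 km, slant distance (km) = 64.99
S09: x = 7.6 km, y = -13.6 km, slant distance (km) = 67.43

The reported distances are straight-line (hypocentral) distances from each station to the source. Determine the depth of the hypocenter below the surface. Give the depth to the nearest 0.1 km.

z ≈ 32.9 km

Each station gives a sphere (x−x_i)² + (y−y_i)² + z² = d_i² (stations at z=0).
Subtracting the S06 sphere from S07 and S08: z² cancels, leaving linear equations in x and y:
99.6 x − 93.4 y = 702.36
-3.4 x − 141.0 y = 7085.43
Solving: x ≈ -39.185, y ≈ -49.306 km (keep extra digits for the depth step; rounded: -39.2, -49.3).
Then from the S06 sphere: z² = 125.56² − (x + 5.2)² − (y − 67.0)² with x = -39.185, y = -49.306, so z ≈ 32.913 ≈ 32.9 km.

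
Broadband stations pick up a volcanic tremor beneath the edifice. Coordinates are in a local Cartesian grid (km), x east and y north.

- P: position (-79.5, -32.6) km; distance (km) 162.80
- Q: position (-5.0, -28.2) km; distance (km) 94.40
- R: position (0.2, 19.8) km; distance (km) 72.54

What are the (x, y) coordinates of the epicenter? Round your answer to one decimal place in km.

(72.5, 25.7)

Circle about each station: (x + 79.5)² + (y + 32.6)² = 162.80²; (x + 5.0)² + (y + 28.2)² = 94.40²; (x − 0.2)² + (y − 19.8)² = 72.54².
Subtracting pairs of circle equations eliminates x²+y² and gives linear equations (the radical axes):
149.0 x + 8.8 y = 11029.71
159.4 x + 104.8 y = 14250.86
Solving the 2×2 system: x ≈ 72.5, y ≈ 25.7 km.
Check against P (with the unrounded x, y): √((x + 79.5)²+(y + 32.6)²) = 162.80 ≈ 162.80 km. ✓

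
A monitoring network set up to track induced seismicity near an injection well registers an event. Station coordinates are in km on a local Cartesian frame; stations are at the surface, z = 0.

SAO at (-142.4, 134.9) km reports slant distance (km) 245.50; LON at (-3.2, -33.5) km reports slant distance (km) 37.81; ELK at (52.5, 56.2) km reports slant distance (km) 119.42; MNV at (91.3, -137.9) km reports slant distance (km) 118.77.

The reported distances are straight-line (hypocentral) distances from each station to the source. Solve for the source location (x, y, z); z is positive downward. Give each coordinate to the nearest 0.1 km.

Each station gives a sphere (x−x_i)² + (y−y_i)² + z² = d_i² (stations at z=0).
Subtracting the SAO sphere from LON and ELK: z² cancels, leaving linear equations in x and y:
278.4 x − 336.8 y = 21497.37
389.8 x − 157.4 y = 13448.03
Solving: x ≈ 13.098, y ≈ -53.001 km (keep extra digits for the depth step; rounded: 13.1, -53.0).
Then from the SAO sphere: z² = 245.50² − (x + 142.4)² − (y − 134.9)² with x = 13.098, y = -53.001, so z ≈ 27.997 ≈ 28.0 km.

x ≈ 13.1 km, y ≈ -53.0 km, depth ≈ 28.0 km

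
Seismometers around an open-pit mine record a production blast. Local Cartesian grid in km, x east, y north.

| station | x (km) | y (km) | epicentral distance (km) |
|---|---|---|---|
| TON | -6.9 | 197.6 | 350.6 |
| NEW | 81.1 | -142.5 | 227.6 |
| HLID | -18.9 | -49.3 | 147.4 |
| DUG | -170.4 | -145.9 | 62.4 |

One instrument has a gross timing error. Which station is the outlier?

Solve using three stations at a time. Using TON, NEW, HLID (subtract circle equations pairwise → linear system) gives (x, y) ≈ (-145.8, -124.3).
Distances from that point to each station vs reported:
  TON: calculated 350.6 vs reported 350.6 → residual 0.0 km
  NEW: calculated 227.6 vs reported 227.6 → residual 0.0 km
  HLID: calculated 147.4 vs reported 147.4 → residual 0.0 km
  DUG: calculated 32.8 vs reported 62.4 → residual 29.6 km
TON, NEW, HLID are mutually consistent (residuals ≈ 0); DUG is off by 29.6 km.

DUG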